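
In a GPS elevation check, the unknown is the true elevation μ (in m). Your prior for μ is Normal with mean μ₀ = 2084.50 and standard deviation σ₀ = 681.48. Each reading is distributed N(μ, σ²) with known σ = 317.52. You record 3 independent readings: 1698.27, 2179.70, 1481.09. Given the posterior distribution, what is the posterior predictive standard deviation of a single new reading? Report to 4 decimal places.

363.5348

For Normal data with known variance σ², a Normal(μ₀, σ₀²) prior on μ is conjugate. Posterior precision = 1/σ₀² + n/σ²; posterior mean is the precision-weighted average of μ₀ and x̄.
σ₀² = 681.48² = 464414.9904, σ² = 317.52² = 100818.9504; σ² + n·σ₀² = 100818.9504 + 3·464414.9904 = 1494063.9216.
Posterior precision = 1/σ₀² + n/σ² = 1/464414.9904 + 3/100818.9504 = (σ² + n·σ₀²)/(σ₀²σ²) = 1494063.9216/(464414.9904·100818.9504); posterior variance σₙ² = σ₀²σ²/(σ² + n·σ₀²) = 464414.9904·100818.9504/1494063.9216 = 31338.573407.
Predictive variance for one new observation = σₙ² + σ² = 464414.9904·100818.9504/1494063.9216 + 100818.9504 = σ²·(σ₀² + 1494063.9216)/1494063.9216 = 100818.9504·1958478.912/1494063.9216 = 132157.523807; SD = √(100818.9504·1958478.912/1494063.9216) = 363.5348.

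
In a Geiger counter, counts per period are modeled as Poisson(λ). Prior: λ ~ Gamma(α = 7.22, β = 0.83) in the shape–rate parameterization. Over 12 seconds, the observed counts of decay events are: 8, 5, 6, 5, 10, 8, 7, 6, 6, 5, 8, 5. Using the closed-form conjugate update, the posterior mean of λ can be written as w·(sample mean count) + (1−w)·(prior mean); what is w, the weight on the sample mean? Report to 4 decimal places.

0.9353

With a Gamma(shape α, rate β) prior, the Poisson likelihood is conjugate: the posterior is Gamma(α + ΣXᵢ, β + n).
Posterior mean = (α₀+S)/(β₀+n) = [n/(β₀+n)]·(S/n) + [β₀/(β₀+n)]·(α₀/β₀), so only n and β₀ enter the weight.
Weight on data w = n/(β₀+n) = 12/(0.83+12) = 12/12.83 = 0.9353.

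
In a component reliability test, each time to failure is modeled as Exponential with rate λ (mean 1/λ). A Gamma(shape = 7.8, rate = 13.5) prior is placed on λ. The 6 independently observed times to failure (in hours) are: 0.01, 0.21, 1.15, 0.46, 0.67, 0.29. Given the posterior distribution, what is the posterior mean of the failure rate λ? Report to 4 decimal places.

0.8471

With a Gamma(shape α, rate β) prior on the exponential rate λ, the posterior after n observations with total T = Σxᵢ is Gamma(α+n, β+T).
Sum of observations T = 2.79 hours; n = 6.
Posterior: Gamma(7.8+6, 13.5+2.79) = Gamma(13.8, 16.29).
Posterior mean of λ = α/β = 13.8/16.29 = 0.8471.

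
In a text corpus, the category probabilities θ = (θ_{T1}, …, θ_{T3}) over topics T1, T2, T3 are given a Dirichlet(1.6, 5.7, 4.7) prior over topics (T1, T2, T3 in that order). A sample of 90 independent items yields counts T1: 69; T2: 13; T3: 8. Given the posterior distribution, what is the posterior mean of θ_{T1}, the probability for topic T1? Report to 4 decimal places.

0.6922

The Dirichlet prior is conjugate to the Multinomial likelihood: each posterior αⱼ = prior αⱼ + observed count nⱼ.
Posterior concentration: (70.6, 18.7, 12.7), total = 102.0.
E[θ_{T1}|data] = α_{T1}/Σα = 70.6/102.0 = 0.6922.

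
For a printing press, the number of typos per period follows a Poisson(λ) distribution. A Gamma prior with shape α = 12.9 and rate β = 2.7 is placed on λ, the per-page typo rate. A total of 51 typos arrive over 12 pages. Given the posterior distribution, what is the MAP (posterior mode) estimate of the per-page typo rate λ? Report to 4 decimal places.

4.2789

With a Gamma(shape α, rate β) prior, the Poisson likelihood is conjugate: the posterior is Gamma(α + ΣXᵢ, β + n).
Posterior: Gamma(α+S, β+n) = Gamma(12.9+51, 2.7+12) = Gamma(63.9, 14.7).
Mode of Gamma(α,β) for α≥1 is (α−1)/β = 62.9/14.7 = 4.2789.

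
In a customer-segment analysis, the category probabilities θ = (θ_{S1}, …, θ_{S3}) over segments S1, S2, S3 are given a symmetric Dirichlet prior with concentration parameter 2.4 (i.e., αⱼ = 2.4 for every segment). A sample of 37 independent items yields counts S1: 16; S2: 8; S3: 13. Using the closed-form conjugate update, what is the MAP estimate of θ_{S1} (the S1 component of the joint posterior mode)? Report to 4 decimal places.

The Dirichlet prior is conjugate to the Multinomial likelihood: each posterior αⱼ = prior αⱼ + observed count nⱼ.
Posterior concentration: (18.4, 10.4, 15.4), total = 44.2.
Joint mode component: (α_{S1}−1)/(Σα−K) = 17.4/41.2 = 0.4223.

0.4223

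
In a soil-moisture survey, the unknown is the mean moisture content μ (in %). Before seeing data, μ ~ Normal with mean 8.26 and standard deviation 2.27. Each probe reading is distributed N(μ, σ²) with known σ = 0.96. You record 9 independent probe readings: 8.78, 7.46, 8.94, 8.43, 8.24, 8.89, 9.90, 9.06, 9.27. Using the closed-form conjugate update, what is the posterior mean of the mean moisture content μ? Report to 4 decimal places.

8.7644

For Normal data with known variance σ², a Normal(μ₀, σ₀²) prior on μ is conjugate. Posterior precision = 1/σ₀² + n/σ²; posterior mean is the precision-weighted average of μ₀ and x̄.
Σxᵢ = 8.78 + 7.46 + 8.94 + 8.43 + 8.24 + 8.89 + 9.90 + 9.06 + 9.27 = 78.97, so n·x̄ = 78.97.
σ₀² = 2.27² = 5.1529, σ² = 0.96² = 0.9216; σ² + n·σ₀² = 0.9216 + 9·5.1529 = 47.2977.
Posterior mean = (μ₀/σ₀² + n·x̄/σ²)/(1/σ₀² + n/σ²) = (σ²·μ₀ + σ₀²·n·x̄)/(σ² + n·σ₀²) = (0.9216·8.26 + 5.1529·78.97)/47.2977 = 414.536929/47.2977 = 8.7644.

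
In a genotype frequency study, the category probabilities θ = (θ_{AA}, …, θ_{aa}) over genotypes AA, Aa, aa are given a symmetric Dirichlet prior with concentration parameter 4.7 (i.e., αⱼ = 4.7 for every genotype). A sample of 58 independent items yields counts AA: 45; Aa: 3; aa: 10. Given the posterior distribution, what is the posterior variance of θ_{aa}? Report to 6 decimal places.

The Dirichlet prior is conjugate to the Multinomial likelihood: each posterior αⱼ = prior αⱼ + observed count nⱼ.
Posterior concentration: (49.7, 7.7, 14.7), total = 72.1.
Var[θ_j] = α_j(Σα−α_j)/((Σα)²(Σα+1)) = 14.7·57.4/(72.1²·73.1) = 0.002220.

0.002220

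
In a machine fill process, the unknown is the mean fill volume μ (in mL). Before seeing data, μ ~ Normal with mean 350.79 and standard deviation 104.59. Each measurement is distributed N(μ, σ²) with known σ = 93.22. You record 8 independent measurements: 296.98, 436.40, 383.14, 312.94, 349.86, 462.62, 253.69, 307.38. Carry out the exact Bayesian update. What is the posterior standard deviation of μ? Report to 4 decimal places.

For Normal data with known variance σ², a Normal(μ₀, σ₀²) prior on μ is conjugate. Posterior precision = 1/σ₀² + n/σ²; posterior mean is the precision-weighted average of μ₀ and x̄.
σ₀² = 104.59² = 10939.0681, σ² = 93.22² = 8689.9684; σ² + n·σ₀² = 8689.9684 + 8·10939.0681 = 96202.5132.
Posterior precision = 1/σ₀² + n/σ² = 1/10939.0681 + 8/8689.9684 = (σ² + n·σ₀²)/(σ₀²σ²) = 96202.5132/(10939.0681·8689.9684); posterior variance σₙ² = σ₀²σ²/(σ² + n·σ₀²) = 10939.0681·8689.9684/96202.5132 = 988.125496.
Posterior SD = √σₙ² = √(10939.0681·8689.9684/96202.5132) = 31.4345.

31.4345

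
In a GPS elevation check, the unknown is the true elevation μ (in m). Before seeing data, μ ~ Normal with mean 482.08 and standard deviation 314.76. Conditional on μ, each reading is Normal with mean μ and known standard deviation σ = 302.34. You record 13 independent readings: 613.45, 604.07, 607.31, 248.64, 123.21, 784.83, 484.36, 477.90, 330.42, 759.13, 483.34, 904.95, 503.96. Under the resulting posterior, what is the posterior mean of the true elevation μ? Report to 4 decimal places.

529.3792

For Normal data with known variance σ², a Normal(μ₀, σ₀²) prior on μ is conjugate. Posterior precision = 1/σ₀² + n/σ²; posterior mean is the precision-weighted average of μ₀ and x̄.
Σxᵢ = 613.45 + 604.07 + 607.31 + 248.64 + 123.21 + 784.83 + 484.36 + 477.90 + 330.42 + 759.13 + 483.34 + 904.95 + 503.96 = 6925.57, so n·x̄ = 6925.57.
σ₀² = 314.76² = 99073.8576, σ² = 302.34² = 91409.4756; σ² + n·σ₀² = 91409.4756 + 13·99073.8576 = 1379369.6244.
Posterior mean = (μ₀/σ₀² + n·x̄/σ²)/(1/σ₀² + n/σ²) = (σ²·μ₀ + σ₀²·n·x̄)/(σ² + n·σ₀²) = (91409.4756·482.08 + 99073.8576·6925.57)/1379369.6244 = 730209615.97608/1379369.6244 = 529.3792.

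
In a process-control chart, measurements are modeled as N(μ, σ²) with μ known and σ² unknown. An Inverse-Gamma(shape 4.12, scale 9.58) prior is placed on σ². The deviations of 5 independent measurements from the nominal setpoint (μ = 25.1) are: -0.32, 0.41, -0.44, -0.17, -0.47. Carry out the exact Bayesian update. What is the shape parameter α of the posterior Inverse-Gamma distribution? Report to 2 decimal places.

With known mean μ and an Inverse-Gamma(α, β) prior on σ², the Normal likelihood is conjugate: posterior is Inv-Gamma(α + n/2, β + Σ(xᵢ−μ)²/2).
Σ(xᵢ−μ)² = (-0.32)² + (0.41)² + (-0.44)² + (-0.17)² + (-0.47)² = 0.7139.
Posterior: Inv-Gamma(4.12 + 5/2, 9.58 + 0.7139/2) = Inv-Gamma(6.62, 9.93695).
Posterior α = 6.62.

6.62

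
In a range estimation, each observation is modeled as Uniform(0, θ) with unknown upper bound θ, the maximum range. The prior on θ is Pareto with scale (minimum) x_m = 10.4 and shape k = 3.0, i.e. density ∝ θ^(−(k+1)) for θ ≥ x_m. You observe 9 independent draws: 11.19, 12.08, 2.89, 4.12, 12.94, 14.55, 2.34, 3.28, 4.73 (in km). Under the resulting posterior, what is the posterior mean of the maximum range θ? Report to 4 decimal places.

15.8727

A Pareto(scale x_m, shape k) prior on the upper bound θ of Uniform(0, θ) is conjugate: posterior is Pareto(max(x_m, max xᵢ), k + n).
Sample maximum = 14.55; prior scale x_m = 10.4 → posterior scale = max = 14.55.
Posterior shape = 3.0 + 9 = 12.0.
E[θ|data] = k·x_m/(k−1) = 12.0·14.55/11.0 = 15.8727.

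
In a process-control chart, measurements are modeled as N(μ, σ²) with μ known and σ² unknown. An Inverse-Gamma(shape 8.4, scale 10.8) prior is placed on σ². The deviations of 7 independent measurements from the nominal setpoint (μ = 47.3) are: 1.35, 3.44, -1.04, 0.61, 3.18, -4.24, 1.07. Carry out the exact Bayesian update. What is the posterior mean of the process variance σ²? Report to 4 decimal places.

With known mean μ and an Inverse-Gamma(α, β) prior on σ², the Normal likelihood is conjugate: posterior is Inv-Gamma(α + n/2, β + Σ(xᵢ−μ)²/2).
Σ(xᵢ−μ)² = (1.35)² + (3.44)² + (-1.04)² + (0.61)² + (3.18)² + (-4.24)² + (1.07)² = 44.3447.
Posterior: Inv-Gamma(8.4 + 7/2, 10.8 + 44.3447/2) = Inv-Gamma(11.90, 32.97235).
E[σ²|data] = β/(α−1) = 32.97235/10.90 = 3.0250.

3.0250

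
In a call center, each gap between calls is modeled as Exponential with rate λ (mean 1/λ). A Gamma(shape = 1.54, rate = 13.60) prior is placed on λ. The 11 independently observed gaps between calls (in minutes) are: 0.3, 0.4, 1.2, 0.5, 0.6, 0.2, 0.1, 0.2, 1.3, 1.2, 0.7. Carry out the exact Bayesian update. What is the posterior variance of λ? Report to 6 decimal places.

With a Gamma(shape α, rate β) prior on the exponential rate λ, the posterior after n observations with total T = Σxᵢ is Gamma(α+n, β+T).
Sum of observations T = 6.7 minutes; n = 11.
Posterior: Gamma(1.54+11, 13.60+6.7) = Gamma(12.54, 20.30).
Var = α/β² = 0.030430.

0.030430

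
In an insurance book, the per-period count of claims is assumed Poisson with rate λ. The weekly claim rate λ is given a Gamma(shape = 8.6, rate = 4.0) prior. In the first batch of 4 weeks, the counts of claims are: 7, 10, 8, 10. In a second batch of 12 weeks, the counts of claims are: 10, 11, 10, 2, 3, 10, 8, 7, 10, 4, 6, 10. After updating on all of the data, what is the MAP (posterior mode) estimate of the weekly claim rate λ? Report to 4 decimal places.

6.6800

With a Gamma(shape α, rate β) prior, the Poisson likelihood is conjugate: the posterior is Gamma(α + ΣXᵢ, β + n).
Batch 1: sum of counts S = 35 over n = 4 weeks.
After batch 1: Gamma(α+S, β+n) = Gamma(8.6+35, 4.0+4) = Gamma(43.6, 8.0).
Batch 2: sum of counts S = 91 over n = 12 weeks.
After batch 2: Gamma(α+S, β+n) = Gamma(43.6+91, 8.0+12) = Gamma(134.6, 20.0).
Mode of Gamma(α,β) for α≥1 is (α−1)/β = 133.6/20.0 = 6.6800.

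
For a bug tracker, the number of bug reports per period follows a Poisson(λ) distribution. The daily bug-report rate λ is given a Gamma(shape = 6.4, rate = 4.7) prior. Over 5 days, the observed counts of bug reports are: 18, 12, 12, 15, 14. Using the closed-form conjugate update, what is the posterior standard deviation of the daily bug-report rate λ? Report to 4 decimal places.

0.9070

With a Gamma(shape α, rate β) prior, the Poisson likelihood is conjugate: the posterior is Gamma(α + ΣXᵢ, β + n).
Sum of counts S = 71 over n = 5 days.
Posterior: Gamma(α+S, β+n) = Gamma(6.4+71, 4.7+5) = Gamma(77.4, 9.7).
SD = √α/β = √77.4/9.7 = 0.9070.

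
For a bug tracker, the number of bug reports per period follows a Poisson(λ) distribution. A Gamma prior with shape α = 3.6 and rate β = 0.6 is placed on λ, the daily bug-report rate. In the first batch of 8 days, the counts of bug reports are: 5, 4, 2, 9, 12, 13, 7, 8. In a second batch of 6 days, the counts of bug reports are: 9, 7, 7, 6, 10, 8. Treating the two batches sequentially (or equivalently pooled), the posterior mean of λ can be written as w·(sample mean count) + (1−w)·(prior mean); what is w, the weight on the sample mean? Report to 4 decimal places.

With a Gamma(shape α, rate β) prior, the Poisson likelihood is conjugate: the posterior is Gamma(α + ΣXᵢ, β + n).
Total number of days: n = 8 + 6 = 14.
Posterior mean = (α₀+S)/(β₀+n) = [n/(β₀+n)]·(S/n) + [β₀/(β₀+n)]·(α₀/β₀), so only n and β₀ enter the weight.
Weight on data w = n/(β₀+n) = 14/(0.6+14) = 14/14.6 = 0.9589.

0.9589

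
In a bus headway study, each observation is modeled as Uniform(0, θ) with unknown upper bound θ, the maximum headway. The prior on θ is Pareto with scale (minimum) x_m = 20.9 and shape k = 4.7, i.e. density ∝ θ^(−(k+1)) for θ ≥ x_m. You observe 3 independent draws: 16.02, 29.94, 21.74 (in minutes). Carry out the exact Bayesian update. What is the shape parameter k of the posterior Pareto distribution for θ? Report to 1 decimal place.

7.7

A Pareto(scale x_m, shape k) prior on the upper bound θ of Uniform(0, θ) is conjugate: posterior is Pareto(max(x_m, max xᵢ), k + n).
Sample maximum = 29.94; prior scale x_m = 20.9 → posterior scale = max = 29.94.
Posterior shape = 4.7 + 3 = 7.7.
Posterior shape k = 7.7.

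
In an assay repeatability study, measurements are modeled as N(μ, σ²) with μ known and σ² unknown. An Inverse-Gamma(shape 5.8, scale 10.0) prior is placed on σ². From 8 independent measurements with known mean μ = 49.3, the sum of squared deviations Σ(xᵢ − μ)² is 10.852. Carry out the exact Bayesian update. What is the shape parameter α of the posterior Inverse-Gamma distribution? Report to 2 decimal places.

9.80

With known mean μ and an Inverse-Gamma(α, β) prior on σ², the Normal likelihood is conjugate: posterior is Inv-Gamma(α + n/2, β + Σ(xᵢ−μ)²/2).
Posterior: Inv-Gamma(5.8 + 8/2, 10.0 + 10.852/2) = Inv-Gamma(9.80, 15.4260).
Posterior α = 9.80.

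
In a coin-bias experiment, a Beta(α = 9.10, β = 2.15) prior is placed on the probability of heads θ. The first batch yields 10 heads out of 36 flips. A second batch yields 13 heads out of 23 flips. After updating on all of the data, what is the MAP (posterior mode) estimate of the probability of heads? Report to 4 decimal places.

The Beta prior is conjugate to a Binomial/Bernoulli likelihood; the update adds successes to α and failures to β.
After batch 1: Beta(9.10+10, 2.15+26) = Beta(19.10, 28.15).
After batch 2: Beta(19.10+13, 28.15+10) = Beta(32.10, 38.15).
Mode of Beta(a,b) for a,b>1 is (a−1)/(a+b−2) = 31.10/68.25 = 0.4557.

0.4557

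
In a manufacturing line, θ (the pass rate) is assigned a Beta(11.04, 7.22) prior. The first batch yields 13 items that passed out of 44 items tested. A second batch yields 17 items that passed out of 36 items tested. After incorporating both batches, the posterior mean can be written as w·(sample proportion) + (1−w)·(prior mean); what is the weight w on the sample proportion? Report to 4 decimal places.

0.8142

The Beta prior is conjugate to a Binomial/Bernoulli likelihood; the update adds successes to α and failures to β.
Total number of items tested: n = 44 + 36 = 80.
Posterior mean = (α₀+k)/(α₀+β₀+n) = [n/(α₀+β₀+n)]·(k/n) + [(α₀+β₀)/(α₀+β₀+n)]·α₀/(α₀+β₀), so only n and the prior enter the weight.
The weight on the data is w = n/(α₀+β₀+n) = 80/(11.04+7.22+80) = 80/98.26 = 0.8142.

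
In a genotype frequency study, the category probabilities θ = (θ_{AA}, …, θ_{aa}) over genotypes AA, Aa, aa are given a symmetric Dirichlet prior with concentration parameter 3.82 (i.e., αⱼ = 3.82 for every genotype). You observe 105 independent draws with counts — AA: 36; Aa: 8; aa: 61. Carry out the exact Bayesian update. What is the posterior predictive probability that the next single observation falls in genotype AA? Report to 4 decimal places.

The Dirichlet prior is conjugate to the Multinomial likelihood: each posterior αⱼ = prior αⱼ + observed count nⱼ.
Posterior concentration: (39.82, 11.82, 64.82), total = 116.46.
P(next = AA | data) = α_{AA}/Σα = 0.3419.

0.3419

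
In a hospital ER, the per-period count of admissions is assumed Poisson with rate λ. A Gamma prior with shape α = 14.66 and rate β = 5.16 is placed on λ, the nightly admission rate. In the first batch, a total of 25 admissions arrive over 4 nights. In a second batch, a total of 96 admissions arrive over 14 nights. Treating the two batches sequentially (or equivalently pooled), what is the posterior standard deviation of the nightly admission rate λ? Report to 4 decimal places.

0.5029

With a Gamma(shape α, rate β) prior, the Poisson likelihood is conjugate: the posterior is Gamma(α + ΣXᵢ, β + n).
After batch 1: Gamma(α+S, β+n) = Gamma(14.66+25, 5.16+4) = Gamma(39.66, 9.16).
After batch 2: Gamma(α+S, β+n) = Gamma(39.66+96, 9.16+14) = Gamma(135.66, 23.16).
SD = √α/β = √135.66/23.16 = 0.5029.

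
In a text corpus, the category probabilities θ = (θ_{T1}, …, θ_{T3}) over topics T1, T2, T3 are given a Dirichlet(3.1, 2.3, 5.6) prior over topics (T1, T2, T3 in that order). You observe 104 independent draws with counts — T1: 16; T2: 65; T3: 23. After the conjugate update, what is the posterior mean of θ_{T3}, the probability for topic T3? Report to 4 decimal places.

0.2487

The Dirichlet prior is conjugate to the Multinomial likelihood: each posterior αⱼ = prior αⱼ + observed count nⱼ.
Posterior concentration: (19.1, 67.3, 28.6), total = 115.0.
E[θ_{T3}|data] = α_{T3}/Σα = 28.6/115.0 = 0.2487.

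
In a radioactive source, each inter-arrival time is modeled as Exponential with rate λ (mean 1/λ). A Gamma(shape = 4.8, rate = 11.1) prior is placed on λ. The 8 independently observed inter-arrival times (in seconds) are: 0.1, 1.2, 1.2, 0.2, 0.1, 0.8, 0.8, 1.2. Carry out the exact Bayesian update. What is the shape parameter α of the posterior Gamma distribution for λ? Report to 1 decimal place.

With a Gamma(shape α, rate β) prior on the exponential rate λ, the posterior after n observations with total T = Σxᵢ is Gamma(α+n, β+T).
Sum of observations T = 5.6 seconds; n = 8.
Posterior: Gamma(4.8+8, 11.1+5.6) = Gamma(12.8, 16.7).
Posterior α = 12.8.

12.8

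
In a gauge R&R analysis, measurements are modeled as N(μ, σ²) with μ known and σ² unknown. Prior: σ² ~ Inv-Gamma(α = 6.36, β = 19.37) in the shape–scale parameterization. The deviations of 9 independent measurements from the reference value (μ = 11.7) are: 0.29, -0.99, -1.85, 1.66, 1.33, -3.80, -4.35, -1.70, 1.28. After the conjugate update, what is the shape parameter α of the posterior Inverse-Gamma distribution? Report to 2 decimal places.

10.86

With known mean μ and an Inverse-Gamma(α, β) prior on σ², the Normal likelihood is conjugate: posterior is Inv-Gamma(α + n/2, β + Σ(xᵢ−μ)²/2).
Σ(xᵢ−μ)² = (0.29)² + (-0.99)² + (-1.85)² + (1.66)² + (1.33)² + (-3.80)² + (-4.35)² + (-1.70)² + (1.28)² = 46.9021.
Posterior: Inv-Gamma(6.36 + 9/2, 19.37 + 46.9021/2) = Inv-Gamma(10.86, 42.82105).
Posterior α = 10.86.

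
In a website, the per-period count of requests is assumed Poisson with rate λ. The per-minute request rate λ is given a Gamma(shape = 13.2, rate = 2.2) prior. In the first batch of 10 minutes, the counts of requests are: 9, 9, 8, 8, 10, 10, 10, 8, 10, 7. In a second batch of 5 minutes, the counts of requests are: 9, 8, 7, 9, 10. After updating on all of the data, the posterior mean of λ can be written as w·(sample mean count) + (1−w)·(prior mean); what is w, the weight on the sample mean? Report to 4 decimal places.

With a Gamma(shape α, rate β) prior, the Poisson likelihood is conjugate: the posterior is Gamma(α + ΣXᵢ, β + n).
Total number of minutes: n = 10 + 5 = 15.
Posterior mean = (α₀+S)/(β₀+n) = [n/(β₀+n)]·(S/n) + [β₀/(β₀+n)]·(α₀/β₀), so only n and β₀ enter the weight.
Weight on data w = n/(β₀+n) = 15/(2.2+15) = 15/17.2 = 0.8721.

0.8721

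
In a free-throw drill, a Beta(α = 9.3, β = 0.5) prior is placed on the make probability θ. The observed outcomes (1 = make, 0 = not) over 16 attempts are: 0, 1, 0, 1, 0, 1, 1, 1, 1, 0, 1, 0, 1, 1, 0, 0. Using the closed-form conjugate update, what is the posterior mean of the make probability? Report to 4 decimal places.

The Beta prior is conjugate to a Binomial/Bernoulli likelihood; the update adds successes to α and failures to β.
Posterior: Beta(α+k, β+n−k) = Beta(9.3+9, 0.5+7) = Beta(18.3, 7.5).
Posterior mean = α/(α+β) = 18.3/25.8 = 0.7093.

0.7093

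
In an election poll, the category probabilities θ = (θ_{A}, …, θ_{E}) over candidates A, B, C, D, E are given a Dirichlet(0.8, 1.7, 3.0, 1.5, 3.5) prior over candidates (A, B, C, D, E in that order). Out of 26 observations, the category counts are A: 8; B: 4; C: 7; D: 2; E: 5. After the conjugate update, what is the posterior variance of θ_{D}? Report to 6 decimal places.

0.002312

The Dirichlet prior is conjugate to the Multinomial likelihood: each posterior αⱼ = prior αⱼ + observed count nⱼ.
Posterior concentration: (8.8, 5.7, 10.0, 3.5, 8.5), total = 36.5.
Var[θ_j] = α_j(Σα−α_j)/((Σα)²(Σα+1)) = 3.5·33.0/(36.5²·37.5) = 0.002312.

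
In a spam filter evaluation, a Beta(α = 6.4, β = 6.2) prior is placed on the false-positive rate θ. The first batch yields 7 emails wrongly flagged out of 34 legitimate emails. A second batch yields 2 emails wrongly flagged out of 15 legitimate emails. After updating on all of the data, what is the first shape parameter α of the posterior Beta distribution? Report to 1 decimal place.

The Beta prior is conjugate to a Binomial/Bernoulli likelihood; the update adds successes to α and failures to β.
After batch 1: Beta(6.4+7, 6.2+27) = Beta(13.4, 33.2).
After batch 2: Beta(13.4+2, 33.2+13) = Beta(15.4, 46.2).
Posterior α = 15.4.

15.4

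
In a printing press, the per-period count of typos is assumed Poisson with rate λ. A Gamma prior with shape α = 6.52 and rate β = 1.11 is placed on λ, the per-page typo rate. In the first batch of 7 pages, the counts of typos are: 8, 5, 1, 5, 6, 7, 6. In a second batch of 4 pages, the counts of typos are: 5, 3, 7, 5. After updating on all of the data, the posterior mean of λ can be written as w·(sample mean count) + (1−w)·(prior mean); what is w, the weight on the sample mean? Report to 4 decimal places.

0.9083

With a Gamma(shape α, rate β) prior, the Poisson likelihood is conjugate: the posterior is Gamma(α + ΣXᵢ, β + n).
Total number of pages: n = 7 + 4 = 11.
Posterior mean = (α₀+S)/(β₀+n) = [n/(β₀+n)]·(S/n) + [β₀/(β₀+n)]·(α₀/β₀), so only n and β₀ enter the weight.
Weight on data w = n/(β₀+n) = 11/(1.11+11) = 11/12.11 = 0.9083.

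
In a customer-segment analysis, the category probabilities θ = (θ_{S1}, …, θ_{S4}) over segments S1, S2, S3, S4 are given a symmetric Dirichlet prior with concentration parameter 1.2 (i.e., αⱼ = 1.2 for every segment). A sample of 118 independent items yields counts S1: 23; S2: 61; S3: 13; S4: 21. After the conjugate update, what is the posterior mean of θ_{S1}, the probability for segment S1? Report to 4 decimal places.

0.1971

The Dirichlet prior is conjugate to the Multinomial likelihood: each posterior αⱼ = prior αⱼ + observed count nⱼ.
Posterior concentration: (24.2, 62.2, 14.2, 22.2), total = 122.8.
E[θ_{S1}|data] = α_{S1}/Σα = 24.2/122.8 = 0.1971.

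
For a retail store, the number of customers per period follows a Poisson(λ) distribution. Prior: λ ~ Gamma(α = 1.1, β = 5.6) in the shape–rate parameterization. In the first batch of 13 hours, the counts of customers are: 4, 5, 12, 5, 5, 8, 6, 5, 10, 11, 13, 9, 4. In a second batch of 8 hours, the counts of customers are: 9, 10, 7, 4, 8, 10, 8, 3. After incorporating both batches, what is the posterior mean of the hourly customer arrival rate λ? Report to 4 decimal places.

5.9060

With a Gamma(shape α, rate β) prior, the Poisson likelihood is conjugate: the posterior is Gamma(α + ΣXᵢ, β + n).
Batch 1: sum of counts S = 97 over n = 13 hours.
After batch 1: Gamma(α+S, β+n) = Gamma(1.1+97, 5.6+13) = Gamma(98.1, 18.6).
Batch 2: sum of counts S = 59 over n = 8 hours.
After batch 2: Gamma(α+S, β+n) = Gamma(98.1+59, 18.6+8) = Gamma(157.1, 26.6).
Posterior mean = α/β = 157.1/26.6 = 5.9060.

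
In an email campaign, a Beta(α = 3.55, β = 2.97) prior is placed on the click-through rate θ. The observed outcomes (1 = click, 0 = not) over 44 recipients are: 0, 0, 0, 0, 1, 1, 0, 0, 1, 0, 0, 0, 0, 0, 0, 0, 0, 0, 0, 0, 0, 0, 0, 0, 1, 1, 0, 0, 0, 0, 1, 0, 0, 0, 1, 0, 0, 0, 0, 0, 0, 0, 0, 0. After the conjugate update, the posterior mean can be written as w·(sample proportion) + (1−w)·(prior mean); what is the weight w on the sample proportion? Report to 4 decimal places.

The Beta prior is conjugate to a Binomial/Bernoulli likelihood; the update adds successes to α and failures to β.
Posterior mean = (α₀+k)/(α₀+β₀+n) = [n/(α₀+β₀+n)]·(k/n) + [(α₀+β₀)/(α₀+β₀+n)]·α₀/(α₀+β₀), so only n and the prior enter the weight.
The weight on the data is w = n/(α₀+β₀+n) = 44/(3.55+2.97+44) = 44/50.52 = 0.8709.

0.8709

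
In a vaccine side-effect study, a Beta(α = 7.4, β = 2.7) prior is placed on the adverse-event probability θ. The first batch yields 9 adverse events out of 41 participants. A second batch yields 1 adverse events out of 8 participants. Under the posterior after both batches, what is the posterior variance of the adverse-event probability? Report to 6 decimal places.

The Beta prior is conjugate to a Binomial/Bernoulli likelihood; the update adds successes to α and failures to β.
After batch 1: Beta(7.4+9, 2.7+32) = Beta(16.4, 34.7).
After batch 2: Beta(16.4+1, 34.7+7) = Beta(17.4, 41.7).
Var = αβ/((α+β)²(α+β+1)) = 17.4·41.7/(59.1²·60.1) = 0.003456.

0.003456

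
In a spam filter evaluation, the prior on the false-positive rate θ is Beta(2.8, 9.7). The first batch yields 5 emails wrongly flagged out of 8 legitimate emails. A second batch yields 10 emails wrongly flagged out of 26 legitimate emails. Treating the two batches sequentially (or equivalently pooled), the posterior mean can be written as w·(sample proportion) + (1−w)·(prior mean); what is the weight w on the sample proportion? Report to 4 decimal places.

0.7312

The Beta prior is conjugate to a Binomial/Bernoulli likelihood; the update adds successes to α and failures to β.
Total number of legitimate emails: n = 8 + 26 = 34.
Posterior mean = (α₀+k)/(α₀+β₀+n) = [n/(α₀+β₀+n)]·(k/n) + [(α₀+β₀)/(α₀+β₀+n)]·α₀/(α₀+β₀), so only n and the prior enter the weight.
The weight on the data is w = n/(α₀+β₀+n) = 34/(2.8+9.7+34) = 34/46.5 = 0.7312.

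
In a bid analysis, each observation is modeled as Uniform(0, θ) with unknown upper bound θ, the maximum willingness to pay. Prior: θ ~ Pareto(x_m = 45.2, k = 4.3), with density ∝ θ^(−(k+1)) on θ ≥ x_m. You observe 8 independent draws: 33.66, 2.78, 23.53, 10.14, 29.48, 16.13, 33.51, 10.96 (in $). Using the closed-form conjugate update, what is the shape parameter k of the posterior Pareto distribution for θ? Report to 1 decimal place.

12.3

A Pareto(scale x_m, shape k) prior on the upper bound θ of Uniform(0, θ) is conjugate: posterior is Pareto(max(x_m, max xᵢ), k + n).
Sample maximum = 33.66; prior scale x_m = 45.2 → posterior scale = max = 45.20.
Posterior shape = 4.3 + 8 = 12.3.
Posterior shape k = 12.3.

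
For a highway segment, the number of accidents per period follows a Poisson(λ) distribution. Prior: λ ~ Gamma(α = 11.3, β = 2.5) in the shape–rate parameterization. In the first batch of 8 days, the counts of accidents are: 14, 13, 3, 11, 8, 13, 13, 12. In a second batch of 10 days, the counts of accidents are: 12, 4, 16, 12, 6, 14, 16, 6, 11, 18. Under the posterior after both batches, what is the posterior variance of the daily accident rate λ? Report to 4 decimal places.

With a Gamma(shape α, rate β) prior, the Poisson likelihood is conjugate: the posterior is Gamma(α + ΣXᵢ, β + n).
Batch 1: sum of counts S = 87 over n = 8 days.
After batch 1: Gamma(α+S, β+n) = Gamma(11.3+87, 2.5+8) = Gamma(98.3, 10.5).
Batch 2: sum of counts S = 115 over n = 10 days.
After batch 2: Gamma(α+S, β+n) = Gamma(98.3+115, 10.5+10) = Gamma(213.3, 20.5).
Var = α/β² = 213.3/20.5² = 0.5076.

0.5076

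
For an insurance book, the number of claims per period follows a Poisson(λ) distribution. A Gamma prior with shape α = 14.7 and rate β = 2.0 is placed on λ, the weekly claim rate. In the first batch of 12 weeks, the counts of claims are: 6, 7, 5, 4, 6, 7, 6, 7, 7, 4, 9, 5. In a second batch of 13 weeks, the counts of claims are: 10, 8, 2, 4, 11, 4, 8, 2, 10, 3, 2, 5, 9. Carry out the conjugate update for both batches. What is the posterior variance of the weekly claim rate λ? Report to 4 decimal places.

With a Gamma(shape α, rate β) prior, the Poisson likelihood is conjugate: the posterior is Gamma(α + ΣXᵢ, β + n).
Batch 1: sum of counts S = 73 over n = 12 weeks.
After batch 1: Gamma(α+S, β+n) = Gamma(14.7+73, 2.0+12) = Gamma(87.7, 14.0).
Batch 2: sum of counts S = 78 over n = 13 weeks.
After batch 2: Gamma(α+S, β+n) = Gamma(87.7+78, 14.0+13) = Gamma(165.7, 27.0).
Var = α/β² = 165.7/27.0² = 0.2273.

0.2273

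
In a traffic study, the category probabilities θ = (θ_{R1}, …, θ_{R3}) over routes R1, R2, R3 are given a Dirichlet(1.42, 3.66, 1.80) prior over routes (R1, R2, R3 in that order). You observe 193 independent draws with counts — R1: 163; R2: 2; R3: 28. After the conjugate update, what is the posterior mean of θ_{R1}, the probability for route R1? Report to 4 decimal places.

The Dirichlet prior is conjugate to the Multinomial likelihood: each posterior αⱼ = prior αⱼ + observed count nⱼ.
Posterior concentration: (164.42, 5.66, 29.80), total = 199.88.
E[θ_{R1}|data] = α_{R1}/Σα = 164.42/199.88 = 0.8226.

0.8226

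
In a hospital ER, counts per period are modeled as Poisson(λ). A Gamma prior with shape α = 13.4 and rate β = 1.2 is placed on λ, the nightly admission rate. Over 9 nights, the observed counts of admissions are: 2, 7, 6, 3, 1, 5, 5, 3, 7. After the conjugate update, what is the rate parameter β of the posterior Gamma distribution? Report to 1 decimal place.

With a Gamma(shape α, rate β) prior, the Poisson likelihood is conjugate: the posterior is Gamma(α + ΣXᵢ, β + n).
Sum of counts S = 39 over n = 9 nights.
Posterior: Gamma(α+S, β+n) = Gamma(13.4+39, 1.2+9) = Gamma(52.4, 10.2).
Posterior β = 10.2.

10.2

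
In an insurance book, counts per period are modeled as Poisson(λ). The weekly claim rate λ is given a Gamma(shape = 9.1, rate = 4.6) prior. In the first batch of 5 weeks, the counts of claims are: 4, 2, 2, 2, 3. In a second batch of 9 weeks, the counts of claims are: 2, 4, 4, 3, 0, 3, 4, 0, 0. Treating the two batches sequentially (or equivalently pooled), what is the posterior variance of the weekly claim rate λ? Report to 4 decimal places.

With a Gamma(shape α, rate β) prior, the Poisson likelihood is conjugate: the posterior is Gamma(α + ΣXᵢ, β + n).
Batch 1: sum of counts S = 13 over n = 5 weeks.
After batch 1: Gamma(α+S, β+n) = Gamma(9.1+13, 4.6+5) = Gamma(22.1, 9.6).
Batch 2: sum of counts S = 20 over n = 9 weeks.
After batch 2: Gamma(α+S, β+n) = Gamma(22.1+20, 9.6+9) = Gamma(42.1, 18.6).
Var = α/β² = 42.1/18.6² = 0.1217.

0.1217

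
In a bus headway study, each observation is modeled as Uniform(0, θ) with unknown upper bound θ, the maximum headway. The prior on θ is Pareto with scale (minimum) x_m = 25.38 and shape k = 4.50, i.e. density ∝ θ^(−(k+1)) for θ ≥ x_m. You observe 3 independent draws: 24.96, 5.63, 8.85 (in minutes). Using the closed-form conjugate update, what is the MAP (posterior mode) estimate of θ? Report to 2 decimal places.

25.38

A Pareto(scale x_m, shape k) prior on the upper bound θ of Uniform(0, θ) is conjugate: posterior is Pareto(max(x_m, max xᵢ), k + n).
Sample maximum = 24.96; prior scale x_m = 25.38 → posterior scale = max = 25.38.
Posterior shape = 4.50 + 3 = 7.50.
The Pareto density is decreasing on [x_m, ∞), so the mode is x_m = 25.38.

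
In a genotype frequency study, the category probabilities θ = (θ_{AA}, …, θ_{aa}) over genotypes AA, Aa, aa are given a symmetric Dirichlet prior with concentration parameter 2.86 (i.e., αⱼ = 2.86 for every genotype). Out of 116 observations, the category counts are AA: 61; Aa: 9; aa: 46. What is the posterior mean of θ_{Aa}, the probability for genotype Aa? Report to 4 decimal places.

The Dirichlet prior is conjugate to the Multinomial likelihood: each posterior αⱼ = prior αⱼ + observed count nⱼ.
Posterior concentration: (63.86, 11.86, 48.86), total = 124.58.
E[θ_{Aa}|data] = α_{Aa}/Σα = 11.86/124.58 = 0.0952.

0.0952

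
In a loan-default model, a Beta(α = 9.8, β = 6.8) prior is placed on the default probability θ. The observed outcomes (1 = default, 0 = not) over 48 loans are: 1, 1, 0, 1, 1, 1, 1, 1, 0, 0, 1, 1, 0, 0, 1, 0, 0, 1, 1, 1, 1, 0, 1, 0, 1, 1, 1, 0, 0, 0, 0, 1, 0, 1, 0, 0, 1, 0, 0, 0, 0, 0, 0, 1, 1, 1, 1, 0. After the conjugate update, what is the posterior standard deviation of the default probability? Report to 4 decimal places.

The Beta prior is conjugate to a Binomial/Bernoulli likelihood; the update adds successes to α and failures to β.
Posterior: Beta(α+k, β+n−k) = Beta(9.8+25, 6.8+23) = Beta(34.8, 29.8).
Var = αβ/((α+β)²(α+β+1)) = 34.8·29.8/(64.6²·65.6) = 0.00378815; SD = √0.00378815 = 0.0615.

0.0615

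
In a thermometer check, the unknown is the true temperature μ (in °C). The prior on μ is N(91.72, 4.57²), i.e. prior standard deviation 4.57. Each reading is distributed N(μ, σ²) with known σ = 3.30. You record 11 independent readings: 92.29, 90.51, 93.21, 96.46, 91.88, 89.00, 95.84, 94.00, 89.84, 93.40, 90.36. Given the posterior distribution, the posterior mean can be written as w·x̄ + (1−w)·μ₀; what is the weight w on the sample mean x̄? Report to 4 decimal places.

0.9547

For Normal data with known variance σ², a Normal(μ₀, σ₀²) prior on μ is conjugate. Posterior precision = 1/σ₀² + n/σ²; posterior mean is the precision-weighted average of μ₀ and x̄.
σ₀² = 4.57² = 20.8849, σ² = 3.30² = 10.89. Prior precision 1/σ₀² = 1/20.8849; data precision n/σ² = 11/10.89.
w = (n/σ²)/(1/σ₀² + n/σ²) = n·σ₀²/(σ² + n·σ₀²) = 11·20.8849/(10.89 + 11·20.8849) = 229.7339/240.6239 = 0.9547.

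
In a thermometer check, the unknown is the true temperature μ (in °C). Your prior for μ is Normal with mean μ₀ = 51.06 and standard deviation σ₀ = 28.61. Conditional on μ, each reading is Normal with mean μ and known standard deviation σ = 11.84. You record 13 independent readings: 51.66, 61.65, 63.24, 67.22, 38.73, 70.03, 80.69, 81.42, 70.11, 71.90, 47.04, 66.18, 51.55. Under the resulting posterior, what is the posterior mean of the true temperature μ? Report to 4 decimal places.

For Normal data with known variance σ², a Normal(μ₀, σ₀²) prior on μ is conjugate. Posterior precision = 1/σ₀² + n/σ²; posterior mean is the precision-weighted average of μ₀ and x̄.
Σxᵢ = 51.66 + 61.65 + 63.24 + 67.22 + 38.73 + 70.03 + 80.69 + 81.42 + 70.11 + 71.90 + 47.04 + 66.18 + 51.55 = 821.42, so n·x̄ = 821.42.
σ₀² = 28.61² = 818.5321, σ² = 11.84² = 140.1856; σ² + n·σ₀² = 140.1856 + 13·818.5321 = 10781.1029.
Posterior mean = (μ₀/σ₀² + n·x̄/σ²)/(1/σ₀² + n/σ²) = (σ²·μ₀ + σ₀²·n·x̄)/(σ² + n·σ₀²) = (140.1856·51.06 + 818.5321·821.42)/10781.1029 = 679516.514318/10781.1029 = 63.0285.

63.0285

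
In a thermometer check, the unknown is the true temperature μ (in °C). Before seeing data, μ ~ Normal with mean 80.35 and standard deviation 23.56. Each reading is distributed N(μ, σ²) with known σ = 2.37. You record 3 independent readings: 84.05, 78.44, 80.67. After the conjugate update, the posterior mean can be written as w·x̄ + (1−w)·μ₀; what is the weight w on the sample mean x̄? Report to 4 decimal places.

For Normal data with known variance σ², a Normal(μ₀, σ₀²) prior on μ is conjugate. Posterior precision = 1/σ₀² + n/σ²; posterior mean is the precision-weighted average of μ₀ and x̄.
σ₀² = 23.56² = 555.0736, σ² = 2.37² = 5.6169. Prior precision 1/σ₀² = 1/555.0736; data precision n/σ² = 3/5.6169.
w = (n/σ²)/(1/σ₀² + n/σ²) = n·σ₀²/(σ² + n·σ₀²) = 3·555.0736/(5.6169 + 3·555.0736) = 1665.2208/1670.8377 = 0.9966.

0.9966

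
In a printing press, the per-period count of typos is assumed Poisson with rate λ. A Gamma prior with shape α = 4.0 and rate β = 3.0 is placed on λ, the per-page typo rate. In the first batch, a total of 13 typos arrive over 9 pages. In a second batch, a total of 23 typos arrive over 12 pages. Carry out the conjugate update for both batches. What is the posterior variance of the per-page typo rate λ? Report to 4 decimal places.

0.0694

With a Gamma(shape α, rate β) prior, the Poisson likelihood is conjugate: the posterior is Gamma(α + ΣXᵢ, β + n).
After batch 1: Gamma(α+S, β+n) = Gamma(4.0+13, 3.0+9) = Gamma(17.0, 12.0).
After batch 2: Gamma(α+S, β+n) = Gamma(17.0+23, 12.0+12) = Gamma(40.0, 24.0).
Var = α/β² = 40.0/24.0² = 0.0694.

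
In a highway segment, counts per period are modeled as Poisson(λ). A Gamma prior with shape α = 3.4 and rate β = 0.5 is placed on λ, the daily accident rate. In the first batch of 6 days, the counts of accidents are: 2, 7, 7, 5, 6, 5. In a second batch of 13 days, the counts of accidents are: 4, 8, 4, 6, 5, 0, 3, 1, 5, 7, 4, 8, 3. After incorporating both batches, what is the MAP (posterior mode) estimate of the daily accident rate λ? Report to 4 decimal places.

4.7385

With a Gamma(shape α, rate β) prior, the Poisson likelihood is conjugate: the posterior is Gamma(α + ΣXᵢ, β + n).
Batch 1: sum of counts S = 32 over n = 6 days.
After batch 1: Gamma(α+S, β+n) = Gamma(3.4+32, 0.5+6) = Gamma(35.4, 6.5).
Batch 2: sum of counts S = 58 over n = 13 days.
After batch 2: Gamma(α+S, β+n) = Gamma(35.4+58, 6.5+13) = Gamma(93.4, 19.5).
Mode of Gamma(α,β) for α≥1 is (α−1)/β = 92.4/19.5 = 4.7385.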